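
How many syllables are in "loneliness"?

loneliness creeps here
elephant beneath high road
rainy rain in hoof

3

"loneliness" has 3 syllables.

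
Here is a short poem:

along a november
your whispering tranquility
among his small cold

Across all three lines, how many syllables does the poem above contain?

19

Line 1: "along a november": 2+1+3 = 6
Line 2: "your whispering tranquility": 1+3+4 = 8
Line 3: "among his small cold": 2+1+1+1 = 5
Total: 6 + 8 + 5 = 19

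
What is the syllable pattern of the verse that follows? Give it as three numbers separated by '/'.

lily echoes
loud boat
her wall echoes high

Line 1: "lily echoes": 2+2 = 4
Line 2: "loud boat": 1+1 = 2
Line 3: "her wall echoes high": 1+1+2+1 = 5

4/2/5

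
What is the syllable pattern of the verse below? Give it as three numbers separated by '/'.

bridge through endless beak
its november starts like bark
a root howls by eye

Line 1: "bridge through endless beak": 1+1+2+1 = 5
Line 2: "its november starts like bark": 1+3+1+1+1 = 7
Line 3: "a root howls by eye": 1+1+1+1+1 = 5

5/7/5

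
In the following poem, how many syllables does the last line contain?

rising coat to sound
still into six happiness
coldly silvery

5

The last line: "coldly silvery": 2+3 = 5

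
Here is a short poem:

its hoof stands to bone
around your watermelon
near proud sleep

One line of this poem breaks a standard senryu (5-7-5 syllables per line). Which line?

The third line

Line 1: its(1) + hoof(1) + stands(1) + to(1) + bone(1) = 5 ✓
Line 2: around(2) + your(1) + watermelon(4) = 7 ✓
Line 3: near(1) + proud(1) + sleep(1) = 3 (expected 5)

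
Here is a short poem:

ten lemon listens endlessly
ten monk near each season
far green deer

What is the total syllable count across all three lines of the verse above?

Line 1: ten (1), lemon (2), listens (2), endlessly (3) → 8
Line 2: ten (1), monk (1), near (1), each (1), season (2) → 6
Line 3: far (1), green (1), deer (1) → 3
Total: 8 + 6 + 3 = 17

17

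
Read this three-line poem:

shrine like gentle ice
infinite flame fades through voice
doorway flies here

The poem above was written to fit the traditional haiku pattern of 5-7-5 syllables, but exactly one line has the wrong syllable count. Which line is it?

Line 1: shrine(1) + like(1) + gentle(2) + ice(1) = 5 ✓
Line 2: infinite(3) + flame(1) + fades(1) + through(1) + voice(1) = 7 ✓
Line 3: doorway(2) + flies(1) + here(1) = 4 (expected 5)

Line 3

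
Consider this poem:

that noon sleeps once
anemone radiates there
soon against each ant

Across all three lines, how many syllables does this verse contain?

Line 1: that(1) + noon(1) + sleeps(1) + once(1) = 4
Line 2: anemone(4) + radiates(3) + there(1) = 8
Line 3: soon(1) + against(2) + each(1) + ant(1) = 5
Total: 4 + 8 + 5 = 17

17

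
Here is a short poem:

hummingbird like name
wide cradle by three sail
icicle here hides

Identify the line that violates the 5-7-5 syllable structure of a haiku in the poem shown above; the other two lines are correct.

Line 1: hummingbird (3), like (1), name (1) → 5 ✓
Line 2: wide (1), cradle (2), by (1), three (1), sail (1) → 6 (expected 7)
Line 3: icicle (3), here (1), hides (1) → 5 ✓

Line 2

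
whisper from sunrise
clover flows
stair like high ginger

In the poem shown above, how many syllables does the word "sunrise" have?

2

"sunrise" has 2 syllables.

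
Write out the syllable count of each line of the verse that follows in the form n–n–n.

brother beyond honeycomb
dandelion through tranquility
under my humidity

7–9–7

Line 1: brother (2), beyond (2), honeycomb (3) → 7
Line 2: dandelion (4), through (1), tranquility (4) → 9
Line 3: under (2), my (1), humidity (4) → 7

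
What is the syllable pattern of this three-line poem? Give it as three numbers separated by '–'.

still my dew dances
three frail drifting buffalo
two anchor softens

5–7–5

Line 1: still(1) + my(1) + dew(1) + dances(2) = 5
Line 2: three(1) + frail(1) + drifting(2) + buffalo(3) = 7
Line 3: two(1) + anchor(2) + softens(2) = 5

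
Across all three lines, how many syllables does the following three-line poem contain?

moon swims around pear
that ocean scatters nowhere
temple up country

Line 1: "moon swims around pear": 1+1+2+1 = 5
Line 2: "that ocean scatters nowhere": 1+2+2+2 = 7
Line 3: "temple up country": 2+1+2 = 5
Total: 5 + 7 + 5 = 17

17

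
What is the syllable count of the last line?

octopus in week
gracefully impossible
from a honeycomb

5

The last line: from(1) + a(1) + honeycomb(3) = 5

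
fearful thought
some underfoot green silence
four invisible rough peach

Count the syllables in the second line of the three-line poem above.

7

The second line: some(1) + underfoot(3) + green(1) + silence(2) = 7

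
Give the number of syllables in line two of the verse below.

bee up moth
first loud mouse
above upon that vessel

3

Line two: "first loud mouse": 1+1+1 = 3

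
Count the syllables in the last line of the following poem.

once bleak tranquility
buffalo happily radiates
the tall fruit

The last line: the (1), tall (1), fruit (1) → 3

3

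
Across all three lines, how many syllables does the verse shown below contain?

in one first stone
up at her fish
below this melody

Line 1: "in one first stone": 1+1+1+1 = 4
Line 2: "up at her fish": 1+1+1+1 = 4
Line 3: "below this melody": 2+1+3 = 6
Total: 4 + 4 + 6 = 14

14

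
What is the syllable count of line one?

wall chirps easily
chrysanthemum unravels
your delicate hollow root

5

Line one: wall(1) + chirps(1) + easily(3) = 5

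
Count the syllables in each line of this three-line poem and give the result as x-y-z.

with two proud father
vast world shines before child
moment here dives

Line 1: "with two proud father": 1+1+1+2 = 5
Line 2: "vast world shines before child": 1+1+1+2+1 = 6
Line 3: "moment here dives": 2+1+1 = 4

5-6-4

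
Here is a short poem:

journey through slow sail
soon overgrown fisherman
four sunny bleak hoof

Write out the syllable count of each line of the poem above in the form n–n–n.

5–7–5

Line 1: journey (2), through (1), slow (1), sail (1) → 5
Line 2: soon (1), overgrown (3), fisherman (3) → 7
Line 3: four (1), sunny (2), bleak (1), hoof (1) → 5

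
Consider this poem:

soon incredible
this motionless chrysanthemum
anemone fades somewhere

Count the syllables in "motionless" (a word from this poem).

"motionless" has 3 syllables.

3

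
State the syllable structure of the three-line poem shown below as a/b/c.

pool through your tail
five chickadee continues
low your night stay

Line 1: "pool through your tail": 1+1+1+1 = 4
Line 2: "five chickadee continues": 1+3+3 = 7
Line 3: "low your night stay": 1+1+1+1 = 4

4/7/4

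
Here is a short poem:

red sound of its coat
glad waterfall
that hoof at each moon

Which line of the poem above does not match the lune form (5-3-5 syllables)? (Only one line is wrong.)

Line 1: red (1), sound (1), of (1), its (1), coat (1) → 5 ✓
Line 2: glad (1), waterfall (3) → 4 (expected 3)
Line 3: that (1), hoof (1), at (1), each (1), moon (1) → 5 ✓

Line 2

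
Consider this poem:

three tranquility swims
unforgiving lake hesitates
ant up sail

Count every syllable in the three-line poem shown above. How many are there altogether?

17

Line 1: three (1), tranquility (4), swims (1) → 6
Line 2: unforgiving (4), lake (1), hesitates (3) → 8
Line 3: ant (1), up (1), sail (1) → 3
Total: 6 + 8 + 3 = 17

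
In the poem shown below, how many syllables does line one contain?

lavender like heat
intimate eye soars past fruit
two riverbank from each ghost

Line one: lavender(3) + like(1) + heat(1) = 5

5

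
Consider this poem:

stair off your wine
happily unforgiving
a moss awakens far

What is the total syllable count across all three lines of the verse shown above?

17

Line 1: stair(1) + off(1) + your(1) + wine(1) = 4
Line 2: happily(3) + unforgiving(4) = 7
Line 3: a(1) + moss(1) + awakens(3) + far(1) = 6
Total: 4 + 7 + 6 = 17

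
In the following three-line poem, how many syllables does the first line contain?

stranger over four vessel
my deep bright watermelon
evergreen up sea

7

The first line: stranger(2) + over(2) + four(1) + vessel(2) = 7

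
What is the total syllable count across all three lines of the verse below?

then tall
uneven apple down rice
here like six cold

13

Line 1: then (1), tall (1) → 2
Line 2: uneven (3), apple (2), down (1), rice (1) → 7
Line 3: here (1), like (1), six (1), cold (1) → 4
Total: 2 + 7 + 4 = 13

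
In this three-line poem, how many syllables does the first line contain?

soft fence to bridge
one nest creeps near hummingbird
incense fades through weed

The first line: soft(1) + fence(1) + to(1) + bridge(1) = 4

4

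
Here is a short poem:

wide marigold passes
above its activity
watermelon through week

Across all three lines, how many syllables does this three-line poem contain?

19

Line 1: "wide marigold passes": 1+3+2 = 6
Line 2: "above its activity": 2+1+4 = 7
Line 3: "watermelon through week": 4+1+1 = 6
Total: 6 + 7 + 6 = 19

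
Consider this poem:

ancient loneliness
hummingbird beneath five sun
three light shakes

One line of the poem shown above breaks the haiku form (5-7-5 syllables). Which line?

Line 1: ancient (2), loneliness (3) → 5 ✓
Line 2: hummingbird (3), beneath (2), five (1), sun (1) → 7 ✓
Line 3: three (1), light (1), shakes (1) → 3 (expected 5)

Line 3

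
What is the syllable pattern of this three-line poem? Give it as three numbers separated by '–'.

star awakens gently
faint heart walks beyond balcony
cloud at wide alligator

Line 1: star(1) + awakens(3) + gently(2) = 6
Line 2: faint(1) + heart(1) + walks(1) + beyond(2) + balcony(3) = 8
Line 3: cloud(1) + at(1) + wide(1) + alligator(4) = 7

6–8–7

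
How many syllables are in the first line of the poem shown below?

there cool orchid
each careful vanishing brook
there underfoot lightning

4

The first line: there(1) + cool(1) + orchid(2) = 4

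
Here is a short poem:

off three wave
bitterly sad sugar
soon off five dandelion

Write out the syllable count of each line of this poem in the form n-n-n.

3-6-7

Line 1: off(1) + three(1) + wave(1) = 3
Line 2: bitterly(3) + sad(1) + sugar(2) = 6
Line 3: soon(1) + off(1) + five(1) + dandelion(4) = 7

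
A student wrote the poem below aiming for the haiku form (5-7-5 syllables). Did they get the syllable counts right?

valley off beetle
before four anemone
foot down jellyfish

Yes

Line 1: "valley off beetle": 2+1+2 = 5 ✓
Line 2: "before four anemone": 2+1+4 = 7 ✓
Line 3: "foot down jellyfish": 1+1+3 = 5 ✓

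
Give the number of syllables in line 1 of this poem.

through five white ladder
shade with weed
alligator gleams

Line 1: through (1), five (1), white (1), ladder (2) → 5

5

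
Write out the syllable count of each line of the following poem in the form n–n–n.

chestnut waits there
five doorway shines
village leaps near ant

Line 1: chestnut(2) + waits(1) + there(1) = 4
Line 2: five(1) + doorway(2) + shines(1) = 4
Line 3: village(2) + leaps(1) + near(1) + ant(1) = 5

4–4–5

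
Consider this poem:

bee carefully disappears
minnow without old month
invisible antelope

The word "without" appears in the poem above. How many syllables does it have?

"without" has 2 syllables.

2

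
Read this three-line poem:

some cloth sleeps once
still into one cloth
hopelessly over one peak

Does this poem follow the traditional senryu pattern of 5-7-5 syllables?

No

Line 1: some (1), cloth (1), sleeps (1), once (1) → 4 (expected 5)
Line 2: still (1), into (2), one (1), cloth (1) → 5 (expected 7)
Line 3: hopelessly (3), over (2), one (1), peak (1) → 7 (expected 5)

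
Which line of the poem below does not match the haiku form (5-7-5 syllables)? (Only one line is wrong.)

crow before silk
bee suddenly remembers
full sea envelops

The first line

Line 1: crow(1) + before(2) + silk(1) = 4 (expected 5)
Line 2: bee(1) + suddenly(3) + remembers(3) = 7 ✓
Line 3: full(1) + sea(1) + envelops(3) = 5 ✓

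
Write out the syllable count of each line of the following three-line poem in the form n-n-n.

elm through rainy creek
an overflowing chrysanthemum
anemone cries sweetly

5-9-7

Line 1: "elm through rainy creek": 1+1+2+1 = 5
Line 2: "an overflowing chrysanthemum": 1+4+4 = 9
Line 3: "anemone cries sweetly": 4+1+2 = 7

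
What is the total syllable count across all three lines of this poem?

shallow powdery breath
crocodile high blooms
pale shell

13

Line 1: shallow(2) + powdery(3) + breath(1) = 6
Line 2: crocodile(3) + high(1) + blooms(1) = 5
Line 3: pale(1) + shell(1) = 2
Total: 6 + 5 + 2 = 13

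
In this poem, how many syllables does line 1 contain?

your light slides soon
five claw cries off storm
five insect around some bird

Line 1: "your light slides soon": 1+1+1+1 = 4

4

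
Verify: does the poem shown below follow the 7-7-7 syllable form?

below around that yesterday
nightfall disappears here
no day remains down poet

Line 1: "below around that yesterday": 2+2+1+3 = 8 (expected 7)
Line 2: "nightfall disappears here": 2+3+1 = 6 (expected 7)
Line 3: "no day remains down poet": 1+1+2+1+2 = 7 ✓

No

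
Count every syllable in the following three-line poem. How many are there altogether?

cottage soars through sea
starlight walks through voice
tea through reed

Line 1: cottage (2), soars (1), through (1), sea (1) → 5
Line 2: starlight (2), walks (1), through (1), voice (1) → 5
Line 3: tea (1), through (1), reed (1) → 3
Total: 5 + 5 + 3 = 13

13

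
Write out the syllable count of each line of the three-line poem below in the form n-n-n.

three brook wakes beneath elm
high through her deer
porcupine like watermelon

Line 1: three(1) + brook(1) + wakes(1) + beneath(2) + elm(1) = 6
Line 2: high(1) + through(1) + her(1) + deer(1) = 4
Line 3: porcupine(3) + like(1) + watermelon(4) = 8

6-4-8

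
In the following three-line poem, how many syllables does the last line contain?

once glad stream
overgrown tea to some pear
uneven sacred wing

The last line: uneven (3), sacred (2), wing (1) → 6

6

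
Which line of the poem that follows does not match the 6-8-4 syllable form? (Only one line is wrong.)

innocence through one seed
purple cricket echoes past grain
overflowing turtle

Line 1: "innocence through one seed": 3+1+1+1 = 6 ✓
Line 2: "purple cricket echoes past grain": 2+2+2+1+1 = 8 ✓
Line 3: "overflowing turtle": 4+2 = 6 (expected 4)

The third line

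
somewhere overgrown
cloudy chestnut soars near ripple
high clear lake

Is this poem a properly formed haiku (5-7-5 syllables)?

Line 1: somewhere (2), overgrown (3) → 5 ✓
Line 2: cloudy (2), chestnut (2), soars (1), near (1), ripple (2) → 8 (expected 7)
Line 3: high (1), clear (1), lake (1) → 3 (expected 5)

No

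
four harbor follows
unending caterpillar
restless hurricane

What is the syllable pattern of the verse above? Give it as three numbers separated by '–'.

Line 1: four (1), harbor (2), follows (2) → 5
Line 2: unending (3), caterpillar (4) → 7
Line 3: restless (2), hurricane (3) → 5

5–7–5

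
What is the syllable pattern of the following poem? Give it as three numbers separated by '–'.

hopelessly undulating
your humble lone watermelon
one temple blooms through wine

7–8–6

Line 1: "hopelessly undulating": 3+4 = 7
Line 2: "your humble lone watermelon": 1+2+1+4 = 8
Line 3: "one temple blooms through wine": 1+2+1+1+1 = 6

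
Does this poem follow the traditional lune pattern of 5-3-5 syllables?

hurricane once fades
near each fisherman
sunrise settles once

No

Line 1: hurricane (3), once (1), fades (1) → 5 ✓
Line 2: near (1), each (1), fisherman (3) → 5 (expected 3)
Line 3: sunrise (2), settles (2), once (1) → 5 ✓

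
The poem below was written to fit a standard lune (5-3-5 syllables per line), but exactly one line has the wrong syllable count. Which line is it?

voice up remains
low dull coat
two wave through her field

Line 1: voice(1) + up(1) + remains(2) = 4 (expected 5)
Line 2: low(1) + dull(1) + coat(1) = 3 ✓
Line 3: two(1) + wave(1) + through(1) + her(1) + field(1) = 5 ✓

Line 1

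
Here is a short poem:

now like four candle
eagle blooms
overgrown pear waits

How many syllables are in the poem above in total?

13

Line 1: "now like four candle": 1+1+1+2 = 5
Line 2: "eagle blooms": 2+1 = 3
Line 3: "overgrown pear waits": 3+1+1 = 5
Total: 5 + 3 + 5 = 13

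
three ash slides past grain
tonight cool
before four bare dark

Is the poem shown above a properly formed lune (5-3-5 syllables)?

Line 1: three (1), ash (1), slides (1), past (1), grain (1) → 5 ✓
Line 2: tonight (2), cool (1) → 3 ✓
Line 3: before (2), four (1), bare (1), dark (1) → 5 ✓

Yes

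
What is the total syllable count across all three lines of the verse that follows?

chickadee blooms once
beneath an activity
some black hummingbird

17

Line 1: chickadee (3), blooms (1), once (1) → 5
Line 2: beneath (2), an (1), activity (4) → 7
Line 3: some (1), black (1), hummingbird (3) → 5
Total: 5 + 7 + 5 = 17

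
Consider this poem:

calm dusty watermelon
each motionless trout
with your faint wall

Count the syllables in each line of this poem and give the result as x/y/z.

Line 1: calm(1) + dusty(2) + watermelon(4) = 7
Line 2: each(1) + motionless(3) + trout(1) = 5
Line 3: with(1) + your(1) + faint(1) + wall(1) = 4

7/5/4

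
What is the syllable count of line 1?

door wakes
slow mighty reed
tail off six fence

Line 1: door(1) + wakes(1) = 2

2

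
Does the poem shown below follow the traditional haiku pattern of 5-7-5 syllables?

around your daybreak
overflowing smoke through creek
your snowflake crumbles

Line 1: around (2), your (1), daybreak (2) → 5 ✓
Line 2: overflowing (4), smoke (1), through (1), creek (1) → 7 ✓
Line 3: your (1), snowflake (2), crumbles (2) → 5 ✓

Yes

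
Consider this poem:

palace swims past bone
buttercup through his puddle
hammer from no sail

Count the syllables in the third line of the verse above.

5

The third line: "hammer from no sail": 2+1+1+1 = 5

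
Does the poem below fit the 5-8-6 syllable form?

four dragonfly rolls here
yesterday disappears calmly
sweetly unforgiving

Line 1: four (1), dragonfly (3), rolls (1), here (1) → 6 (expected 5)
Line 2: yesterday (3), disappears (3), calmly (2) → 8 ✓
Line 3: sweetly (2), unforgiving (4) → 6 ✓

No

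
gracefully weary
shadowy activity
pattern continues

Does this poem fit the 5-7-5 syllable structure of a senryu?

Yes

Line 1: gracefully(3) + weary(2) = 5 ✓
Line 2: shadowy(3) + activity(4) = 7 ✓
Line 3: pattern(2) + continues(3) = 5 ✓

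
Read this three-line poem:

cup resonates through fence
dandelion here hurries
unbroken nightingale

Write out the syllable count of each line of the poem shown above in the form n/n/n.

6/7/6

Line 1: cup (1), resonates (3), through (1), fence (1) → 6
Line 2: dandelion (4), here (1), hurries (2) → 7
Line 3: unbroken (3), nightingale (3) → 6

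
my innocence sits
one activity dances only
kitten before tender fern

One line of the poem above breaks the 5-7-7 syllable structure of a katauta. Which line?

Line 1: "my innocence sits": 1+3+1 = 5 ✓
Line 2: "one activity dances only": 1+4+2+2 = 9 (expected 7)
Line 3: "kitten before tender fern": 2+2+2+1 = 7 ✓

The second line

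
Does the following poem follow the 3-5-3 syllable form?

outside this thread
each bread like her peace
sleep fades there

No

Line 1: outside (2), this (1), thread (1) → 4 (expected 3)
Line 2: each (1), bread (1), like (1), her (1), peace (1) → 5 ✓
Line 3: sleep (1), fades (1), there (1) → 3 ✓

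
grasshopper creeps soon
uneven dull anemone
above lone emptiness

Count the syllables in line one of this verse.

Line one: grasshopper(3) + creeps(1) + soon(1) = 5

5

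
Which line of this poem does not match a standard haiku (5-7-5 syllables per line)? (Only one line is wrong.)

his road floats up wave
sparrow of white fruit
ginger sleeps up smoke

Line 1: "his road floats up wave": 1+1+1+1+1 = 5 ✓
Line 2: "sparrow of white fruit": 2+1+1+1 = 5 (expected 7)
Line 3: "ginger sleeps up smoke": 2+1+1+1 = 5 ✓

Line 2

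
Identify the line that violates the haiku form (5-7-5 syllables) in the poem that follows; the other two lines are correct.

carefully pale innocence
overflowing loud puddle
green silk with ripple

Line 1: carefully(3) + pale(1) + innocence(3) = 7 (expected 5)
Line 2: overflowing(4) + loud(1) + puddle(2) = 7 ✓
Line 3: green(1) + silk(1) + with(1) + ripple(2) = 5 ✓

Line 1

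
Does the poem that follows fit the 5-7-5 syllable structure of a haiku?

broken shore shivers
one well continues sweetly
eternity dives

Line 1: broken(2) + shore(1) + shivers(2) = 5 ✓
Line 2: one(1) + well(1) + continues(3) + sweetly(2) = 7 ✓
Line 3: eternity(4) + dives(1) = 5 ✓

Yes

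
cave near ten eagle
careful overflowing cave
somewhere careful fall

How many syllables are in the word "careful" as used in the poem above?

"careful" has 2 syllables.

2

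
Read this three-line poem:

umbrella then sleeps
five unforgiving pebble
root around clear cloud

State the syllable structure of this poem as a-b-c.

5-7-5

Line 1: umbrella (3), then (1), sleeps (1) → 5
Line 2: five (1), unforgiving (4), pebble (2) → 7
Line 3: root (1), around (2), clear (1), cloud (1) → 5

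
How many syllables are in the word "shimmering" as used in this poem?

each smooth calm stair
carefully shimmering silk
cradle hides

3

"shimmering" has 3 syllables.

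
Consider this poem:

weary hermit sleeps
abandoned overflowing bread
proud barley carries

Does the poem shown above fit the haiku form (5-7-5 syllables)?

No

Line 1: weary(2) + hermit(2) + sleeps(1) = 5 ✓
Line 2: abandoned(3) + overflowing(4) + bread(1) = 8 (expected 7)
Line 3: proud(1) + barley(2) + carries(2) = 5 ✓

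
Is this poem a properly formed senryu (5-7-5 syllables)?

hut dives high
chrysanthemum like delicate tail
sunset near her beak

Line 1: hut (1), dives (1), high (1) → 3 (expected 5)
Line 2: chrysanthemum (4), like (1), delicate (3), tail (1) → 9 (expected 7)
Line 3: sunset (2), near (1), her (1), beak (1) → 5 ✓

No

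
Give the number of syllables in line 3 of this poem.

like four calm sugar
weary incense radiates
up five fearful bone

Line 3: "up five fearful bone": 1+1+2+1 = 5

5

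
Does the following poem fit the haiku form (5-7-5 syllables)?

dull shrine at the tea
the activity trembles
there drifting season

Yes

Line 1: dull(1) + shrine(1) + at(1) + the(1) + tea(1) = 5 ✓
Line 2: the(1) + activity(4) + trembles(2) = 7 ✓
Line 3: there(1) + drifting(2) + season(2) = 5 ✓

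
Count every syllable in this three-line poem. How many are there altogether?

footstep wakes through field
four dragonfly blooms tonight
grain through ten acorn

Line 1: footstep(2) + wakes(1) + through(1) + field(1) = 5
Line 2: four(1) + dragonfly(3) + blooms(1) + tonight(2) = 7
Line 3: grain(1) + through(1) + ten(1) + acorn(2) = 5
Total: 5 + 7 + 5 = 17

17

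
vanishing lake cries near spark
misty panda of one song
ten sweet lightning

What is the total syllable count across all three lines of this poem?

Line 1: vanishing(3) + lake(1) + cries(1) + near(1) + spark(1) = 7
Line 2: misty(2) + panda(2) + of(1) + one(1) + song(1) = 7
Line 3: ten(1) + sweet(1) + lightning(2) = 4
Total: 7 + 7 + 4 = 18

18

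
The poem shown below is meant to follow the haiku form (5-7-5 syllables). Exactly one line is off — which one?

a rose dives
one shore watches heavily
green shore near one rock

The first line

Line 1: "a rose dives": 1+1+1 = 3 (expected 5)
Line 2: "one shore watches heavily": 1+1+2+3 = 7 ✓
Line 3: "green shore near one rock": 1+1+1+1+1 = 5 ✓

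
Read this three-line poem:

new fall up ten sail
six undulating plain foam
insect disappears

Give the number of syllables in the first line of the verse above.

The first line: new(1) + fall(1) + up(1) + ten(1) + sail(1) = 5

5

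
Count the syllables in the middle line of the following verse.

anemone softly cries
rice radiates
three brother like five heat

The middle line: rice (1), radiates (3) → 4

4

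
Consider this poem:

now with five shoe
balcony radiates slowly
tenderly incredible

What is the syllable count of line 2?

8

Line 2: balcony(3) + radiates(3) + slowly(2) = 8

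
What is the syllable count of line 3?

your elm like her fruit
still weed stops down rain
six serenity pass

6

Line 3: six (1), serenity (4), pass (1) → 6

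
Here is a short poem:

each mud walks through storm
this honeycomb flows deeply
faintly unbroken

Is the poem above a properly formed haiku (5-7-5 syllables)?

Line 1: each(1) + mud(1) + walks(1) + through(1) + storm(1) = 5 ✓
Line 2: this(1) + honeycomb(3) + flows(1) + deeply(2) = 7 ✓
Line 3: faintly(2) + unbroken(3) = 5 ✓

Yes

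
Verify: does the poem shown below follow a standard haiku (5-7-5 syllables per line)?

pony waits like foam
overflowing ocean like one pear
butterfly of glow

Line 1: pony (2), waits (1), like (1), foam (1) → 5 ✓
Line 2: overflowing (4), ocean (2), like (1), one (1), pear (1) → 9 (expected 7)
Line 3: butterfly (3), of (1), glow (1) → 5 ✓

No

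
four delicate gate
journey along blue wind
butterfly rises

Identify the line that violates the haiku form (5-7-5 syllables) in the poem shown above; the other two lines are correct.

Line 1: "four delicate gate": 1+3+1 = 5 ✓
Line 2: "journey along blue wind": 2+2+1+1 = 6 (expected 7)
Line 3: "butterfly rises": 3+2 = 5 ✓

The second line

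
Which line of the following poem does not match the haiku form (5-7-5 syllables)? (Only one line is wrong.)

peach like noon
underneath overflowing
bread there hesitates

Line 1: peach(1) + like(1) + noon(1) = 3 (expected 5)
Line 2: underneath(3) + overflowing(4) = 7 ✓
Line 3: bread(1) + there(1) + hesitates(3) = 5 ✓

Line 1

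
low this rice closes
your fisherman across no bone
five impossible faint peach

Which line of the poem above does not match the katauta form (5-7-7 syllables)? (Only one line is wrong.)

The second line

Line 1: low (1), this (1), rice (1), closes (2) → 5 ✓
Line 2: your (1), fisherman (3), across (2), no (1), bone (1) → 8 (expected 7)
Line 3: five (1), impossible (4), faint (1), peach (1) → 7 ✓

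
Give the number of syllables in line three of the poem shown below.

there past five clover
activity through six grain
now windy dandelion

7

Line three: "now windy dandelion": 1+2+4 = 7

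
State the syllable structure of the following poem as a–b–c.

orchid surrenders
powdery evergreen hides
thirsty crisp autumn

Line 1: "orchid surrenders": 2+3 = 5
Line 2: "powdery evergreen hides": 3+3+1 = 7
Line 3: "thirsty crisp autumn": 2+1+2 = 5

5–7–5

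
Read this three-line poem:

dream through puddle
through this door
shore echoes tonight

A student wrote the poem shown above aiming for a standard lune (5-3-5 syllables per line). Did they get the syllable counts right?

Line 1: dream(1) + through(1) + puddle(2) = 4 (expected 5)
Line 2: through(1) + this(1) + door(1) = 3 ✓
Line 3: shore(1) + echoes(2) + tonight(2) = 5 ✓

No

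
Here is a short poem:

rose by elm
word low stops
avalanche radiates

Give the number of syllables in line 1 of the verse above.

Line 1: rose (1), by (1), elm (1) → 3

3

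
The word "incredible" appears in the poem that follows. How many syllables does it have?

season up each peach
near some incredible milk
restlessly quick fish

4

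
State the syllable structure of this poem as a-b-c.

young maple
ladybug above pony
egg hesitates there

3-7-5

Line 1: young (1), maple (2) → 3
Line 2: ladybug (3), above (2), pony (2) → 7
Line 3: egg (1), hesitates (3), there (1) → 5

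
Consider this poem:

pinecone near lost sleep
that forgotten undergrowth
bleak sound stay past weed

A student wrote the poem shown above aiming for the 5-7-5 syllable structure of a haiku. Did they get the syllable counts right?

Line 1: pinecone(2) + near(1) + lost(1) + sleep(1) = 5 ✓
Line 2: that(1) + forgotten(3) + undergrowth(3) = 7 ✓
Line 3: bleak(1) + sound(1) + stay(1) + past(1) + weed(1) = 5 ✓

Yes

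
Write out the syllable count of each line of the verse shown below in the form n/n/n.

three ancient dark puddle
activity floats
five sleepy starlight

Line 1: three (1), ancient (2), dark (1), puddle (2) → 6
Line 2: activity (4), floats (1) → 5
Line 3: five (1), sleepy (2), starlight (2) → 5

6/5/5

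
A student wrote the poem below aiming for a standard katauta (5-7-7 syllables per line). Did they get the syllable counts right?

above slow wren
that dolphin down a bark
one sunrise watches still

No

Line 1: above(2) + slow(1) + wren(1) = 4 (expected 5)
Line 2: that(1) + dolphin(2) + down(1) + a(1) + bark(1) = 6 (expected 7)
Line 3: one(1) + sunrise(2) + watches(2) + still(1) = 6 (expected 7)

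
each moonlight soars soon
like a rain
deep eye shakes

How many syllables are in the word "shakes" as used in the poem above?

1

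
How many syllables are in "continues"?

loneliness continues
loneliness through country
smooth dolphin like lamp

3

"continues" has 3 syllables.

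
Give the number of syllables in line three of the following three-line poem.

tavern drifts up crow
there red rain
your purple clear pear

5

Line three: "your purple clear pear": 1+2+1+1 = 5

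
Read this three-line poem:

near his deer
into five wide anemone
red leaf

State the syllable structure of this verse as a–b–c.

Line 1: near(1) + his(1) + deer(1) = 3
Line 2: into(2) + five(1) + wide(1) + anemone(4) = 8
Line 3: red(1) + leaf(1) = 2

3–8–2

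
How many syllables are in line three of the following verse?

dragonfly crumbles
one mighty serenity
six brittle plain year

5

Line three: six (1), brittle (2), plain (1), year (1) → 5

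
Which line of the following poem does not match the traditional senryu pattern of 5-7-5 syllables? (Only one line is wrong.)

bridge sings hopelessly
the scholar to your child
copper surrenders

The second line

Line 1: bridge(1) + sings(1) + hopelessly(3) = 5 ✓
Line 2: the(1) + scholar(2) + to(1) + your(1) + child(1) = 6 (expected 7)
Line 3: copper(2) + surrenders(3) = 5 ✓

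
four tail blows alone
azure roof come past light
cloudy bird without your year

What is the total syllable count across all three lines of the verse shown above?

18

Line 1: "four tail blows alone": 1+1+1+2 = 5
Line 2: "azure roof come past light": 2+1+1+1+1 = 6
Line 3: "cloudy bird without your year": 2+1+2+1+1 = 7
Total: 5 + 6 + 7 = 18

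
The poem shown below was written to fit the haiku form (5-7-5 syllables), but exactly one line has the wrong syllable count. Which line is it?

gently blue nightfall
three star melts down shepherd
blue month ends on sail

Line 1: "gently blue nightfall": 2+1+2 = 5 ✓
Line 2: "three star melts down shepherd": 1+1+1+1+2 = 6 (expected 7)
Line 3: "blue month ends on sail": 1+1+1+1+1 = 5 ✓

Line 2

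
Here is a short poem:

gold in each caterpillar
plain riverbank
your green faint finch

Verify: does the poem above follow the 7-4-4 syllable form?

Yes

Line 1: gold(1) + in(1) + each(1) + caterpillar(4) = 7 ✓
Line 2: plain(1) + riverbank(3) = 4 ✓
Line 3: your(1) + green(1) + faint(1) + finch(1) = 4 ✓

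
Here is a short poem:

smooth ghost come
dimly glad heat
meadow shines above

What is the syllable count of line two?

4

Line two: dimly(2) + glad(1) + heat(1) = 4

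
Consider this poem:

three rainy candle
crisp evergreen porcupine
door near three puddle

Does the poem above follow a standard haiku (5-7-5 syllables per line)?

Yes

Line 1: three (1), rainy (2), candle (2) → 5 ✓
Line 2: crisp (1), evergreen (3), porcupine (3) → 7 ✓
Line 3: door (1), near (1), three (1), puddle (2) → 5 ✓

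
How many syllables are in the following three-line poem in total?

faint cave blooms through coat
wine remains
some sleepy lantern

Line 1: faint(1) + cave(1) + blooms(1) + through(1) + coat(1) = 5
Line 2: wine(1) + remains(2) = 3
Line 3: some(1) + sleepy(2) + lantern(2) = 5
Total: 5 + 3 + 5 = 13

13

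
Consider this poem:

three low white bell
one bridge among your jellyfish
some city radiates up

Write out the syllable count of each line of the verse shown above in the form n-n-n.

Line 1: three(1) + low(1) + white(1) + bell(1) = 4
Line 2: one(1) + bridge(1) + among(2) + your(1) + jellyfish(3) = 8
Line 3: some(1) + city(2) + radiates(3) + up(1) = 7

4-8-7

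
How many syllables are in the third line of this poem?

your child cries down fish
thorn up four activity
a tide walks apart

5

The third line: a(1) + tide(1) + walks(1) + apart(2) = 5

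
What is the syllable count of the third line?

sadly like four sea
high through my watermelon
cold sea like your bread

5

The third line: "cold sea like your bread": 1+1+1+1+1 = 5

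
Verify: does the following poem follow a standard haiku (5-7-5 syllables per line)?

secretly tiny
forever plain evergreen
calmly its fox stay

Line 1: secretly (3), tiny (2) → 5 ✓
Line 2: forever (3), plain (1), evergreen (3) → 7 ✓
Line 3: calmly (2), its (1), fox (1), stay (1) → 5 ✓

Yes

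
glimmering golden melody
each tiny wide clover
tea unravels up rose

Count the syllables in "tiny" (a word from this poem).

2

"tiny" has 2 syllables.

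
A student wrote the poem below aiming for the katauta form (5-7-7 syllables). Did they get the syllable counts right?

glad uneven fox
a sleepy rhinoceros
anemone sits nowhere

Yes

Line 1: "glad uneven fox": 1+3+1 = 5 ✓
Line 2: "a sleepy rhinoceros": 1+2+4 = 7 ✓
Line 3: "anemone sits nowhere": 4+1+2 = 7 ✓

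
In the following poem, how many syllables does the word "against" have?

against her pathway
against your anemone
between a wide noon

2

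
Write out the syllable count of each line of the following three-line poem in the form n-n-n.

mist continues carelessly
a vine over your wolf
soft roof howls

7-6-3

Line 1: "mist continues carelessly": 1+3+3 = 7
Line 2: "a vine over your wolf": 1+1+2+1+1 = 6
Line 3: "soft roof howls": 1+1+1 = 3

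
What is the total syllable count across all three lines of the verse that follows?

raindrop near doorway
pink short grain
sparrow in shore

12

Line 1: "raindrop near doorway": 2+1+2 = 5
Line 2: "pink short grain": 1+1+1 = 3
Line 3: "sparrow in shore": 2+1+1 = 4
Total: 5 + 3 + 4 = 12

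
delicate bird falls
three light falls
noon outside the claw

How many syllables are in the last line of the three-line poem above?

5

The last line: "noon outside the claw": 1+2+1+1 = 5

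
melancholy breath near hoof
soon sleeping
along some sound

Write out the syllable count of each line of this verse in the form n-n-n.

Line 1: "melancholy breath near hoof": 4+1+1+1 = 7
Line 2: "soon sleeping": 1+2 = 3
Line 3: "along some sound": 2+1+1 = 4

7-3-4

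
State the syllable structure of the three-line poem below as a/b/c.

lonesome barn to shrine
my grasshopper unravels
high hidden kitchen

Line 1: "lonesome barn to shrine": 2+1+1+1 = 5
Line 2: "my grasshopper unravels": 1+3+3 = 7
Line 3: "high hidden kitchen": 1+2+2 = 5

5/7/5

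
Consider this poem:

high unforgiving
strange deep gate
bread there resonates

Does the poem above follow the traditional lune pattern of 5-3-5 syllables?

Yes

Line 1: high (1), unforgiving (4) → 5 ✓
Line 2: strange (1), deep (1), gate (1) → 3 ✓
Line 3: bread (1), there (1), resonates (3) → 5 ✓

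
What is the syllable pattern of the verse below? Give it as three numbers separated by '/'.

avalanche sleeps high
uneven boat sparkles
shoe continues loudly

Line 1: avalanche(3) + sleeps(1) + high(1) = 5
Line 2: uneven(3) + boat(1) + sparkles(2) = 6
Line 3: shoe(1) + continues(3) + loudly(2) = 6

5/6/6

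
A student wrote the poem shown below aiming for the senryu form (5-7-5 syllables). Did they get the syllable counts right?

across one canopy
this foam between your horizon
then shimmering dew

No

Line 1: across(2) + one(1) + canopy(3) = 6 (expected 5)
Line 2: this(1) + foam(1) + between(2) + your(1) + horizon(3) = 8 (expected 7)
Line 3: then(1) + shimmering(3) + dew(1) = 5 ✓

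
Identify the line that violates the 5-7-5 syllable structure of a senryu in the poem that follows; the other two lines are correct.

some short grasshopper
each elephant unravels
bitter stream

The third line

Line 1: some (1), short (1), grasshopper (3) → 5 ✓
Line 2: each (1), elephant (3), unravels (3) → 7 ✓
Line 3: bitter (2), stream (1) → 3 (expected 5)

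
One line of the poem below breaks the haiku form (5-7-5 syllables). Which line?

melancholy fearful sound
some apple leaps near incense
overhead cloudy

Line 1: melancholy (4), fearful (2), sound (1) → 7 (expected 5)
Line 2: some (1), apple (2), leaps (1), near (1), incense (2) → 7 ✓
Line 3: overhead (3), cloudy (2) → 5 ✓

The first line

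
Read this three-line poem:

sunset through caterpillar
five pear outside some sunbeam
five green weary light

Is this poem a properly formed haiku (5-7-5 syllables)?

Line 1: sunset (2), through (1), caterpillar (4) → 7 (expected 5)
Line 2: five (1), pear (1), outside (2), some (1), sunbeam (2) → 7 ✓
Line 3: five (1), green (1), weary (2), light (1) → 5 ✓

No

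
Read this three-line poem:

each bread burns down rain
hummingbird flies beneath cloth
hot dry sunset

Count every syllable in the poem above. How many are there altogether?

16

Line 1: each(1) + bread(1) + burns(1) + down(1) + rain(1) = 5
Line 2: hummingbird(3) + flies(1) + beneath(2) + cloth(1) = 7
Line 3: hot(1) + dry(1) + sunset(2) = 4
Total: 5 + 7 + 4 = 16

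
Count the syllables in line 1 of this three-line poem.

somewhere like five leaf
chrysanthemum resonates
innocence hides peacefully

5

Line 1: somewhere(2) + like(1) + five(1) + leaf(1) = 5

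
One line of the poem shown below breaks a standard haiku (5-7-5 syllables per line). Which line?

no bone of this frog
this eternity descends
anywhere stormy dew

The third line

Line 1: "no bone of this frog": 1+1+1+1+1 = 5 ✓
Line 2: "this eternity descends": 1+4+2 = 7 ✓
Line 3: "anywhere stormy dew": 3+2+1 = 6 (expected 5)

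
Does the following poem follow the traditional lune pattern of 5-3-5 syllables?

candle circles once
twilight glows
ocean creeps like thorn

Yes

Line 1: "candle circles once": 2+2+1 = 5 ✓
Line 2: "twilight glows": 2+1 = 3 ✓
Line 3: "ocean creeps like thorn": 2+1+1+1 = 5 ✓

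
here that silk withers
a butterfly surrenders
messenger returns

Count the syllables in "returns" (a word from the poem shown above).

2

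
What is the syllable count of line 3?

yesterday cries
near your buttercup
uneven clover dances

7

Line 3: uneven (3), clover (2), dances (2) → 7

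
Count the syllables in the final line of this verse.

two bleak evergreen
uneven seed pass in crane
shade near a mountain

The final line: "shade near a mountain": 1+1+1+2 = 5

5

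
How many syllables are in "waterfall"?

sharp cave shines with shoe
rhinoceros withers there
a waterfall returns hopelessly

3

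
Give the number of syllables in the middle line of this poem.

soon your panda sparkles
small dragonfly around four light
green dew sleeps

The middle line: "small dragonfly around four light": 1+3+2+1+1 = 8

8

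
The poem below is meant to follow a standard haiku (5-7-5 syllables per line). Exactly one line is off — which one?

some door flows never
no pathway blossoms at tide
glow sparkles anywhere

Line 1: "some door flows never": 1+1+1+2 = 5 ✓
Line 2: "no pathway blossoms at tide": 1+2+2+1+1 = 7 ✓
Line 3: "glow sparkles anywhere": 1+2+3 = 6 (expected 5)

The third line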